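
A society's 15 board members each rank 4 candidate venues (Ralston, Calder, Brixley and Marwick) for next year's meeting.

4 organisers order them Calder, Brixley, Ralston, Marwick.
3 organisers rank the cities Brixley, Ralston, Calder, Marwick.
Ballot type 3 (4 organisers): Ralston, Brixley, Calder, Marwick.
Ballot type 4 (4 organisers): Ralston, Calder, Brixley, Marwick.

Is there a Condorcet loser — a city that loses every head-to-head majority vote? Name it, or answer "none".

Marwick

Head-to-head results (15 organisers):
Ralston vs Calder: Ralston is ranked higher on 3+4+4 = 11 ballots, Calder on 4. Ralston wins 11–4.
Ralston–Brixley: Ralston 8–7.
Ralston vs Marwick: Ralston, 15–0.
Calder vs Brixley: Calder wins 8–7.
Calder vs Marwick: Calder wins 15–0.
Brixley vs Marwick: Brixley, 15–0.
Marwick is beaten in every head-to-head and is the Condorcet loser.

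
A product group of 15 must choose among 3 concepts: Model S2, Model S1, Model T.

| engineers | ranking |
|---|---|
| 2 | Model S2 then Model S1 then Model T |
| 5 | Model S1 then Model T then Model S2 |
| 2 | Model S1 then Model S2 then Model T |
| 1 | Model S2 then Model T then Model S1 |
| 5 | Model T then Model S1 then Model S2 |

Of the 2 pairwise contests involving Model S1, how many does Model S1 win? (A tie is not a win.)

Model S1 against each rival (15 engineers):
Model S1 vs Model S2: Model S1 preferred on 5+2+5 = 12 ballots; Model S1 wins 12–3.
Model S1 vs Model T: Model S1 preferred on 2+5+2 = 9 ballots; Model S1 wins 9–6.
Model S1 beats Model S2, Model T — 2 pairwise wins.

2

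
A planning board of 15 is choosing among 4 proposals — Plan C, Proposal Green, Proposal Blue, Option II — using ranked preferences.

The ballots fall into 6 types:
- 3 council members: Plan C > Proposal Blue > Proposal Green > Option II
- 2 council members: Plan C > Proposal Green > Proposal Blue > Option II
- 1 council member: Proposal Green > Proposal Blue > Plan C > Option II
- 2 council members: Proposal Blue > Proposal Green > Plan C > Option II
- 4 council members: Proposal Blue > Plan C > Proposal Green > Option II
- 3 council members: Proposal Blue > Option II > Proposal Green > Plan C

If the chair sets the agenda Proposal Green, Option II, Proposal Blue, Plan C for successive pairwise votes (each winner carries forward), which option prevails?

Round 1: Proposal Green vs Option II — 12–3, Proposal Green advances.
Round 2: Proposal Green vs Proposal Blue — 3–12, Proposal Blue advances.
Round 3: Proposal Blue vs Plan C — 10–5, Proposal Blue advances.
Proposal Blue survives the agenda.

Proposal Blue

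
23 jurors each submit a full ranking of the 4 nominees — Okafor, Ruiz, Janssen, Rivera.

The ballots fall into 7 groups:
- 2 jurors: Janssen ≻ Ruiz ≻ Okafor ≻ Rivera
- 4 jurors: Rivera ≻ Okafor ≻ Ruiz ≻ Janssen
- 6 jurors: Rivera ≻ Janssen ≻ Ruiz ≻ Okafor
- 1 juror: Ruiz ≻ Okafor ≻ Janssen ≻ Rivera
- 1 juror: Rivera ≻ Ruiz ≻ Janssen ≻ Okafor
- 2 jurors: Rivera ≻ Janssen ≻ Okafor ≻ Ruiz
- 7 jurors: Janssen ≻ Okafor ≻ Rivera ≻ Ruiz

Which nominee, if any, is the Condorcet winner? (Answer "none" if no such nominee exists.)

Rivera

Head-to-head results (23 jurors):
Okafor vs Ruiz: Okafor is ranked higher on 4+2+7 = 13 ballots, Ruiz on 10. Okafor wins 13–10.
Okafor vs Janssen: 4+1 = 5 for Okafor, 18 for Janssen — Janssen by 18–5.
Okafor vs Rivera: 10 to 13, Rivera.
Ruiz vs Janssen: 4+1+1 = 6 for Ruiz, 17 for Janssen — Janssen by 17–6.
Ruiz vs Rivera: Ruiz preferred on 2+1 = 3 ballots; Rivera wins 20–3.
Janssen vs Rivera: Janssen preferred on 2+1+7 = 10 ballots; Rivera wins 13–10.
Only Rivera has no losses; Rivera is the Condorcet winner.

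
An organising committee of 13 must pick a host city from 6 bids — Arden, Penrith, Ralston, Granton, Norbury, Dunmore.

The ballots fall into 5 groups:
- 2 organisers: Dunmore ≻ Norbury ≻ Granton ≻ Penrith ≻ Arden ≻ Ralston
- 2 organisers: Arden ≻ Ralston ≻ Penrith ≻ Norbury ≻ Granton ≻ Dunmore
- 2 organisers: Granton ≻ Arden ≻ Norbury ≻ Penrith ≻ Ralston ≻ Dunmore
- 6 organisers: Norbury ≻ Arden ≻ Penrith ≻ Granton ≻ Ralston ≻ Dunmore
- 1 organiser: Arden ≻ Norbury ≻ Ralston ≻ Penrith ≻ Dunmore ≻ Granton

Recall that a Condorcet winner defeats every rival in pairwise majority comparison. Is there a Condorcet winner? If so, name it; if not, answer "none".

Norbury

Check each pair by majority over 13 ballots:
Arden vs Penrith: Arden, 11–2.
Arden vs Ralston: 2+2+2+6+1 = 13 for Arden, 0 for Ralston — Arden by 13–0.
Arden vs Granton: Arden is ranked higher on 2+6+1 = 9 ballots, Granton on 4. Arden wins 9–4.
Arden vs Norbury: Norbury wins 8–5.
Arden–Dunmore: Arden 11–2.
Penrith vs Ralston: 2+2+6 = 10 for Penrith, 3 for Ralston — Penrith by 10–3.
Penrith vs Granton: Penrith wins 9–4.
Penrith vs Norbury: Penrith is ranked higher on 2 ballots, Norbury on 11. Norbury wins 11–2.
Penrith vs Dunmore: Penrith, 11–2.
Ralston vs Granton: 2+1 = 3 for Ralston, 10 for Granton — Granton by 10–3.
Ralston–Norbury: Norbury 11–2.
Ralston vs Dunmore: 11 to 2, Ralston.
Granton vs Norbury: 2 for Granton, 11 for Norbury — Norbury by 11–2.
Granton–Dunmore: Granton 10–3.
Norbury vs Dunmore: 2+2+6+1 = 11 for Norbury, 2 for Dunmore — Norbury by 11–2.
Norbury defeats every rival head-to-head and is the Condorcet winner.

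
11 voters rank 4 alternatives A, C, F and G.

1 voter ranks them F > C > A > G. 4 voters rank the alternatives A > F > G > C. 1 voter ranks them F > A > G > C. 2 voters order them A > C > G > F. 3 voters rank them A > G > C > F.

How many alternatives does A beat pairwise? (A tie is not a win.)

3

A against each rival (11 voters):
A vs C: A wins 10–1.
A–F: A 9–2.
A vs G: 11 to 0, A.
A beats C, F, G — 3 pairwise wins.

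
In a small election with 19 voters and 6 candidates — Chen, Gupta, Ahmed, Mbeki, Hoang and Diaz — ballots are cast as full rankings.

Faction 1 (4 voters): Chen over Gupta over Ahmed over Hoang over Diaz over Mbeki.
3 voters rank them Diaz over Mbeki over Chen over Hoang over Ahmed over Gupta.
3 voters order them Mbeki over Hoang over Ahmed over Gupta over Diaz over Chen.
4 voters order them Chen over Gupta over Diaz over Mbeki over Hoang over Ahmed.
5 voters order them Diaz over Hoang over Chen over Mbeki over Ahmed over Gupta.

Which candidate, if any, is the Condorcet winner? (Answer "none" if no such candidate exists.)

Pairwise majorities:
Chen vs Gupta: 16 to 3, Chen.
Chen vs Ahmed: Chen preferred on 4+3+4+5 = 16 ballots; Chen wins 16–3.
Chen vs Mbeki: Chen is ranked higher on 4+4+5 = 13 ballots, Mbeki on 6. Chen wins 13–6.
Chen vs Hoang: 11 to 8, Chen.
Chen vs Diaz: Chen preferred on 4+4 = 8 ballots; Diaz wins 11–8.
Gupta vs Ahmed: Gupta is ranked higher on 4+4 = 8 ballots, Ahmed on 11. Ahmed wins 11–8.
Gupta vs Mbeki: Gupta is ranked higher on 4+4 = 8 ballots, Mbeki on 11. Mbeki wins 11–8.
Gupta vs Hoang: 4+4 = 8 for Gupta, 11 for Hoang — Hoang by 11–8.
Gupta vs Diaz: Gupta preferred on 4+3+4 = 11 ballots; Gupta wins 11–8.
Ahmed vs Mbeki: 4 to 15, Mbeki.
Ahmed vs Hoang: Ahmed is ranked higher on 4 ballots, Hoang on 15. Hoang wins 15–4.
Ahmed vs Diaz: 4+3 = 7 for Ahmed, 12 for Diaz — Diaz by 12–7.
Mbeki vs Hoang: 3+3+4 = 10 for Mbeki, 9 for Hoang — Mbeki by 10–9.
Mbeki vs Diaz: 3 for Mbeki, 16 for Diaz — Diaz by 16–3.
Hoang vs Diaz: 7 to 12, Diaz.
Every candidate loses at least once (Chen loses to Diaz; Gupta loses to Chen; Ahmed loses to Chen; Mbeki loses to Chen; Hoang loses to Chen; Diaz loses to Gupta). The majority relation contains the cycle Chen beats Gupta beats Diaz beats Chen, so there is no Condorcet winner.

none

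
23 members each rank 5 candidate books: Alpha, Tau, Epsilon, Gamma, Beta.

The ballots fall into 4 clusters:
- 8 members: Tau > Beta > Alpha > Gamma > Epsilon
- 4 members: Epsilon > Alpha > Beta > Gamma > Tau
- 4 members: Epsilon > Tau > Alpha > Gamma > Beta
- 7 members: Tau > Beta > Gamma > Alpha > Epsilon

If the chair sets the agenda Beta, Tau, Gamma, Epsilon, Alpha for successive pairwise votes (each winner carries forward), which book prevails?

Round 1: Beta vs Tau — 4–19, Tau advances.
Round 2: Tau vs Gamma — 19–4, Tau advances.
Round 3: Tau vs Epsilon — 15–8, Tau advances.
Round 4: Tau vs Alpha — 19–4, Tau advances.
Tau survives the agenda.

Tau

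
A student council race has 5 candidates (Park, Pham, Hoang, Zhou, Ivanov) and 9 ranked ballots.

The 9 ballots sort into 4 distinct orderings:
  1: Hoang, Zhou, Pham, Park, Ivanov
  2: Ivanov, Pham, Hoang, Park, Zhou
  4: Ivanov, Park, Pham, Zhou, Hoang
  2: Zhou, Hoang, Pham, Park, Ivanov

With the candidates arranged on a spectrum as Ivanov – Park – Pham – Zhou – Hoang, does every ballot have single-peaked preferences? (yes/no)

Axis positions: Ivanov=1, Park=2, Pham=3, Zhou=4, Hoang=5.
Bloc 1 (peak Hoang at position 5): ranking walks positions 5-4-3-2-1, expanding outward from the peak — single-peaked.
Bloc 2: ranking walks positions 1-3-5-2-4; Pham is ranked above Park even though Park lies between Pham and the peak Ivanov on the axis — preferences dip and rise again. Not single-peaked.
Bloc 3 (peak Ivanov at position 1): ranking walks positions 1-2-3-4-5, expanding outward from the peak — single-peaked.
Bloc 4 (peak Zhou at position 4): ranking walks positions 4-5-3-2-1, expanding outward from the peak — single-peaked.
Bloc 2 violates single-peakedness, so the profile is not single-peaked on this axis.

no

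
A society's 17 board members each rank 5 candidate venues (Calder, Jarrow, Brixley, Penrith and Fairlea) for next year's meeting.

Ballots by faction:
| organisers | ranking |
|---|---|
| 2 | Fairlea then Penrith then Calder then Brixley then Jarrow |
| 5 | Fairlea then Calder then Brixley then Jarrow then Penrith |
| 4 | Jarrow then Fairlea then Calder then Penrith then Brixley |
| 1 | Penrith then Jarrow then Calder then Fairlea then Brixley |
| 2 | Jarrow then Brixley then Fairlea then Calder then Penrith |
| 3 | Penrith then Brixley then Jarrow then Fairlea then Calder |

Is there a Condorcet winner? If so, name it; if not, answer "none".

Check each pair by majority over 17 ballots:
Calder vs Jarrow: 2+5 = 7 for Calder, 10 for Jarrow — Jarrow by 10–7.
Calder vs Brixley: 12 to 5, Calder.
Calder vs Penrith: Calder is ranked higher on 5+4+2 = 11 ballots, Penrith on 6. Calder wins 11–6.
Calder vs Fairlea: 1 to 16, Fairlea.
Jarrow vs Brixley: 4+1+2 = 7 for Jarrow, 10 for Brixley — Brixley by 10–7.
Jarrow vs Penrith: 5+4+2 = 11 for Jarrow, 6 for Penrith — Jarrow by 11–6.
Jarrow vs Fairlea: 10 to 7, Jarrow.
Brixley vs Penrith: Brixley preferred on 5+2 = 7 ballots; Penrith wins 10–7.
Brixley vs Fairlea: 2+3 = 5 for Brixley, 12 for Fairlea — Fairlea by 12–5.
Penrith vs Fairlea: Penrith is ranked higher on 1+3 = 4 ballots, Fairlea on 13. Fairlea wins 13–4.
Every city loses at least once (Calder loses to Jarrow; Jarrow loses to Brixley; Brixley loses to Calder; Penrith loses to Calder; Fairlea loses to Jarrow). The majority relation contains the cycle Calder beats Brixley beats Jarrow beats Calder, so there is no Condorcet winner.

none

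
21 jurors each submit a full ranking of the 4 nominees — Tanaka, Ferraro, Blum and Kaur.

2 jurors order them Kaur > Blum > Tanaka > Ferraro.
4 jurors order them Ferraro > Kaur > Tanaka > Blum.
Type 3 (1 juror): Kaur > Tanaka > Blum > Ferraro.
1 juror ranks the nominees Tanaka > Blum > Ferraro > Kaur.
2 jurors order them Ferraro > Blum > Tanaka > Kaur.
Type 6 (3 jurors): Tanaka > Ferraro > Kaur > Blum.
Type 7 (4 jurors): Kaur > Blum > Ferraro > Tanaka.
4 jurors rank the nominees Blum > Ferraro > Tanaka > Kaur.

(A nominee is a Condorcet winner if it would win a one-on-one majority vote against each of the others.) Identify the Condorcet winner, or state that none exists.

Check each pair by majority over 21 ballots:
Tanaka vs Ferraro: Tanaka preferred on 2+1+1+3 = 7 ballots; Ferraro wins 14–7.
Tanaka vs Blum: 9 to 12, Blum.
Tanaka vs Kaur: Tanaka is ranked higher on 1+2+3+4 = 10 ballots, Kaur on 11. Kaur wins 11–10.
Ferraro vs Blum: 9 to 12, Blum.
Ferraro vs Kaur: 14 to 7, Ferraro.
Blum vs Kaur: Blum is ranked higher on 1+2+4 = 7 ballots, Kaur on 14. Kaur wins 14–7.
No nominee is unbeaten: Tanaka loses to Ferraro; Ferraro loses to Blum; Blum loses to Kaur; Kaur loses to Ferraro. In particular Ferraro → Kaur → Blum → Ferraro is a majority cycle — no Condorcet winner exists.

none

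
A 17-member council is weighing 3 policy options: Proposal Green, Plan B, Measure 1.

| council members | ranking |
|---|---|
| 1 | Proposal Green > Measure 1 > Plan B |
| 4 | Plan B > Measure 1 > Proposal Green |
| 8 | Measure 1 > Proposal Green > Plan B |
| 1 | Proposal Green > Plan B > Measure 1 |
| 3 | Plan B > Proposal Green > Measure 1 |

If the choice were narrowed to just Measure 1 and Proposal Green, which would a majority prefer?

Ballots ranking Measure 1 above Proposal Green: 4 + 8 = 12.
Ballots ranking Proposal Green above Measure 1: 17 − 12 = 5.
Measure 1 wins the head-to-head 12–5.

Measure 1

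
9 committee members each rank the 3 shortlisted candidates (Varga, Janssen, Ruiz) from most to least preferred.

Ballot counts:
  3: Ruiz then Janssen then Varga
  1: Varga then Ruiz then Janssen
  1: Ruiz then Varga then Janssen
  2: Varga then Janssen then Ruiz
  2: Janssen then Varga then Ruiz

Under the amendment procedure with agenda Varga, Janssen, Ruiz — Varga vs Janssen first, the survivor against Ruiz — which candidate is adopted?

Round 1: Varga vs Janssen — 4–5, Janssen advances.
Round 2: Janssen vs Ruiz — 4–5, Ruiz advances.
The agenda winner is Ruiz.

Ruiz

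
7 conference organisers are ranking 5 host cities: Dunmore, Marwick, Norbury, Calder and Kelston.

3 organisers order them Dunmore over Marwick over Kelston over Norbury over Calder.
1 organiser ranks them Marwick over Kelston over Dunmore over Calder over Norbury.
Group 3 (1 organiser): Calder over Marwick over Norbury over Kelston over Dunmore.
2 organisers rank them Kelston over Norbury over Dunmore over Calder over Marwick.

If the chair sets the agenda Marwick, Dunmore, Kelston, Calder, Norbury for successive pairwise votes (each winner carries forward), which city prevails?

Round 1: Marwick vs Dunmore — 2–5, Dunmore advances.
Round 2: Dunmore vs Kelston — 3–4, Kelston advances.
Round 3: Kelston vs Calder — 6–1, Kelston advances.
Round 4: Kelston vs Norbury — 6–1, Kelston advances.
Kelston survives the agenda.

Kelston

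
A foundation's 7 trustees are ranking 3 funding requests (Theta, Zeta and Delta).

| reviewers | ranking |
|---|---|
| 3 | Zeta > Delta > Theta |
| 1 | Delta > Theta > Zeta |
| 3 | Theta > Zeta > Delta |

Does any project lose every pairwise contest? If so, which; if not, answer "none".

Head-to-head results (7 reviewers):
Theta vs Zeta: Theta is ranked higher on 1+3 = 4 ballots, Zeta on 3. Theta wins 4–3.
Theta vs Delta: Delta wins 4–3.
Zeta–Delta: Zeta 6–1.
No project is winless: Theta beats Zeta; Zeta beats Delta; Delta beats Theta. There is no Condorcet loser.

none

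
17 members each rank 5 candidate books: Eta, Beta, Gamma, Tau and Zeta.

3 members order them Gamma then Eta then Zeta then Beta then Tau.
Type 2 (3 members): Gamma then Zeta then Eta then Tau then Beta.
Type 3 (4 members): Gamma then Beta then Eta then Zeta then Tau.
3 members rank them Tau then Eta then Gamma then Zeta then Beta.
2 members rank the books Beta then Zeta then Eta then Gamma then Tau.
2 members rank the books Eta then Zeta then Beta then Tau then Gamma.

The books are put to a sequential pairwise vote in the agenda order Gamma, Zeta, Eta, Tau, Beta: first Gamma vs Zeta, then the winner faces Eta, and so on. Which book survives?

Round 1: Gamma vs Zeta — 13–4, Gamma advances.
Round 2: Gamma vs Eta — 10–7, Gamma advances.
Round 3: Gamma vs Tau — 12–5, Gamma advances.
Round 4: Gamma vs Beta — 13–4, Gamma advances.
The agenda winner is Gamma.

Gamma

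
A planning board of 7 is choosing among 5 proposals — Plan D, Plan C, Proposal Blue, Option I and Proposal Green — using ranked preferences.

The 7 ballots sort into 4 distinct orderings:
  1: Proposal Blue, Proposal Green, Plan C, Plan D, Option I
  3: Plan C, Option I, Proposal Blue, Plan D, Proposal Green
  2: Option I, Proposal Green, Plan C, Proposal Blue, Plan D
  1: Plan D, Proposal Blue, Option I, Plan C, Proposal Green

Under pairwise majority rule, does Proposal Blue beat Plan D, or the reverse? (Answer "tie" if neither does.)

Ballots ranking Proposal Blue above Plan D: 1 + 3 + 2 = 6.
Ballots ranking Plan D above Proposal Blue: 7 − 6 = 1.
Proposal Blue wins the head-to-head 6–1.

Proposal Blue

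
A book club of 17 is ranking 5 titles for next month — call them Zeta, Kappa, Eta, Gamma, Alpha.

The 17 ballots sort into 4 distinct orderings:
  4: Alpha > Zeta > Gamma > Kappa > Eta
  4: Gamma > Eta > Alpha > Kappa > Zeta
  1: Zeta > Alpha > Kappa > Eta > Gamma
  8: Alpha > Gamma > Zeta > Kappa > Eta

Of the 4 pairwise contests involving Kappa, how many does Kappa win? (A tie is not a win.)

1

Kappa against each rival (17 members):
Kappa vs Zeta: Kappa preferred on 4 ballots; Zeta wins 13–4.
Kappa–Eta: Kappa 13–4.
Kappa vs Gamma: 1 for Kappa, 16 for Gamma — Gamma by 16–1.
Kappa vs Alpha: 0 for Kappa, 17 for Alpha — Alpha by 17–0.
Kappa beats Eta; loses to Zeta, Gamma, Alpha — 1 pairwise win.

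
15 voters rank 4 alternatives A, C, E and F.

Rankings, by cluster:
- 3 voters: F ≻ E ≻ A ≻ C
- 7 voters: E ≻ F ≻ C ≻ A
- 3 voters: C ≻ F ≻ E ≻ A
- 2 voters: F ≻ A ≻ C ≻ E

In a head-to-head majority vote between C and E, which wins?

E

Ballots ranking C above E: 3 + 2 = 5.
Ballots ranking E above C: 15 − 5 = 10.
E wins the head-to-head 10–5.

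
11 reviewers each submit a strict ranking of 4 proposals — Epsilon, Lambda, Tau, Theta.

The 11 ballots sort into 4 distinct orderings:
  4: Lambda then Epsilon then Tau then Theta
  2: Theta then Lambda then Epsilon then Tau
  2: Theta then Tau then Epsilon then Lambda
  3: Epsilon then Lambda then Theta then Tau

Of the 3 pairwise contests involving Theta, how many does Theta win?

1

Theta against each rival (11 reviewers):
Theta–Epsilon: Epsilon 7–4.
Theta vs Lambda: Lambda wins 7–4.
Theta vs Tau: 2+2+3 = 7 for Theta, 4 for Tau — Theta by 7–4.
Theta beats Tau; loses to Epsilon, Lambda — 1 pairwise win.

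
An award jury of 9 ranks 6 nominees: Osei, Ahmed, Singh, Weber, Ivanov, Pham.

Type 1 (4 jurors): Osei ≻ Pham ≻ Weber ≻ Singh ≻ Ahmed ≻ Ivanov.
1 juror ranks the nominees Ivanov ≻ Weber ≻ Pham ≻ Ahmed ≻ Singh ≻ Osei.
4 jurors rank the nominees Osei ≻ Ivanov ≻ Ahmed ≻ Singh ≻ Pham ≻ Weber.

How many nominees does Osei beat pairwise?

Osei against each rival (9 jurors):
Osei vs Ahmed: 4+4 = 8 for Osei, 1 for Ahmed — Osei by 8–1.
Osei vs Singh: 4+4 = 8 for Osei, 1 for Singh — Osei by 8–1.
Osei–Weber: Osei 8–1.
Osei vs Ivanov: Osei wins 8–1.
Osei vs Pham: 4+4 = 8 for Osei, 1 for Pham — Osei by 8–1.
Osei beats Ahmed, Singh, Weber, Ivanov, Pham — 5 pairwise wins.

5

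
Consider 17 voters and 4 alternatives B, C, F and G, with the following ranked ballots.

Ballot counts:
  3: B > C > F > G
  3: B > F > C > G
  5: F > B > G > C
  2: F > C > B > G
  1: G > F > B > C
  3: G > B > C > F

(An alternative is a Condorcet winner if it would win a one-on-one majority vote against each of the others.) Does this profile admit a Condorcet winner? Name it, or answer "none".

B

Pairwise majorities:
B vs C: B, 15–2.
B vs F: B wins 9–8.
B vs G: B, 13–4.
C–F: F 11–6.
C vs G: G, 9–8.
F–G: F 13–4.
B beats each of C, F, G — B is the Condorcet winner.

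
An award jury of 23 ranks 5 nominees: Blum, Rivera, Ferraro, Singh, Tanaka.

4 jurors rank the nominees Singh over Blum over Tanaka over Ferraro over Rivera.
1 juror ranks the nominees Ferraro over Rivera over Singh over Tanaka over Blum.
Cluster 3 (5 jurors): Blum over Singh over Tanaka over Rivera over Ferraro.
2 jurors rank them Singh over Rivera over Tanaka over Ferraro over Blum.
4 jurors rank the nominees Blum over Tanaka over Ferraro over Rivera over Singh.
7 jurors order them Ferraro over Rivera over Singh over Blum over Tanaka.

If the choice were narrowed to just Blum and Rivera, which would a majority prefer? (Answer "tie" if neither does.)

Blum

Ballots ranking Blum above Rivera: 4 + 5 + 4 = 13.
Ballots ranking Rivera above Blum: 23 − 13 = 10.
Blum wins the head-to-head 13–10.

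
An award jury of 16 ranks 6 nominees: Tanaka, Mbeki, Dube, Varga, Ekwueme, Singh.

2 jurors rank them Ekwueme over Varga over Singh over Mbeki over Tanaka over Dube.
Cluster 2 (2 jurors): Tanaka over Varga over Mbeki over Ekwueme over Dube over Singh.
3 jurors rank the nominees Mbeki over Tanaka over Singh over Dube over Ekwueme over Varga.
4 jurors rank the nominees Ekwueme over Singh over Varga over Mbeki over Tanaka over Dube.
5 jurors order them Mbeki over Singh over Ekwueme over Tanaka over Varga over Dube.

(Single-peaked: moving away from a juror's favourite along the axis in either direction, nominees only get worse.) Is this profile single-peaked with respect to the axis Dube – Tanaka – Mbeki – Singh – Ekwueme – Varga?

no

Axis positions: Dube=1, Tanaka=2, Mbeki=3, Singh=4, Ekwueme=5, Varga=6.
Cluster 1 (peak Ekwueme at position 5): ranking walks positions 5-6-4-3-2-1, expanding outward from the peak — single-peaked.
Cluster 2: ranking walks positions 2-6-3-5-1-4; Varga is ranked above Mbeki even though Mbeki lies between Varga and the peak Tanaka on the axis — preferences dip and rise again. Not single-peaked.
Cluster 3 (peak Mbeki at position 3): ranking walks positions 3-2-4-1-5-6, expanding outward from the peak — single-peaked.
Cluster 4 (peak Ekwueme at position 5): ranking walks positions 5-4-6-3-2-1, expanding outward from the peak — single-peaked.
Cluster 5 (peak Mbeki at position 3): ranking walks positions 3-4-5-2-6-1, expanding outward from the peak — single-peaked.
Cluster 2 violates single-peakedness, so the profile is not single-peaked on this axis.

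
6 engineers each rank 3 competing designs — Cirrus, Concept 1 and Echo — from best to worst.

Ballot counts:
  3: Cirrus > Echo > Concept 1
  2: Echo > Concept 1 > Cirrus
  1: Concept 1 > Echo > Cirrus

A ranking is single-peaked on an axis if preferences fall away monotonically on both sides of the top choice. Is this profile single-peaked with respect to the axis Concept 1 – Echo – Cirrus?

yes

Axis positions: Concept 1=1, Echo=2, Cirrus=3.
Ballot type 1 (peak Cirrus at position 3): ranking walks positions 3-2-1, expanding outward from the peak — single-peaked.
Ballot type 2 (peak Echo at position 2): ranking walks positions 2-1-3, expanding outward from the peak — single-peaked.
Ballot type 3 (peak Concept 1 at position 1): ranking walks positions 1-2-3, expanding outward from the peak — single-peaked.
Every ranking is single-peaked on this axis.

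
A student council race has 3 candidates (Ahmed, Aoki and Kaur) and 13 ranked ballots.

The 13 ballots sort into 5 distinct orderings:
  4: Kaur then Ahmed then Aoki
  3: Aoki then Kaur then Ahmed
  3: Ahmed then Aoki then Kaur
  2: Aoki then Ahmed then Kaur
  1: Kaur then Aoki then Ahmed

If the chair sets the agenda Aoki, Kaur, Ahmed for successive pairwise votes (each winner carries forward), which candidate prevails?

Round 1: Aoki vs Kaur — 8–5, Aoki advances.
Round 2: Aoki vs Ahmed — 6–7, Ahmed advances.
The agenda winner is Ahmed.

Ahmed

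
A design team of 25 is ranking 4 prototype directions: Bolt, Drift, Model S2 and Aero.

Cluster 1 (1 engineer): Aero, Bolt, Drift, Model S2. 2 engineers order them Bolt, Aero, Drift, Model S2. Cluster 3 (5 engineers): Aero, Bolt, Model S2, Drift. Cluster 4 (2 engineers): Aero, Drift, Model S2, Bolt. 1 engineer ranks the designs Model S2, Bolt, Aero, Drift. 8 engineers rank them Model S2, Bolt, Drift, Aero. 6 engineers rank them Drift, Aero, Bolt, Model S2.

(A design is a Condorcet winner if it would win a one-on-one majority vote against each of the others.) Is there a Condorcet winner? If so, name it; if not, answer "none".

Pairwise majorities:
Bolt vs Drift: Bolt wins 17–8.
Bolt–Model S2: Bolt 14–11.
Bolt vs Aero: 11 to 14, Aero.
Drift vs Model S2: Model S2, 14–11.
Drift vs Aero: Drift wins 14–11.
Model S2 vs Aero: Aero wins 16–9.
No design is unbeaten: Bolt loses to Aero; Drift loses to Bolt; Model S2 loses to Bolt; Aero loses to Drift. In particular Bolt > Drift > Aero > Bolt is a majority cycle — no Condorcet winner exists.

none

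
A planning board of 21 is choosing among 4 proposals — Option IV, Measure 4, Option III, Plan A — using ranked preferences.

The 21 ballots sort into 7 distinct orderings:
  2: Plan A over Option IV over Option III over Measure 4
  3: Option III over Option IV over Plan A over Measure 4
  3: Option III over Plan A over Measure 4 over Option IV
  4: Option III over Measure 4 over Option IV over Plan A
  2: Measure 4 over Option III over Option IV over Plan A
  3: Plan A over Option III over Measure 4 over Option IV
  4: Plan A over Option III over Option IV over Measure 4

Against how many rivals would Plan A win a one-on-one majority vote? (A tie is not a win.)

Plan A against each rival (21 council members):
Plan A–Option IV: Plan A 12–9.
Plan A vs Measure 4: 15 to 6, Plan A.
Plan A vs Option III: Plan A preferred on 2+3+4 = 9 ballots; Option III wins 12–9.
Plan A beats Option IV, Measure 4; loses to Option III — 2 pairwise wins.

2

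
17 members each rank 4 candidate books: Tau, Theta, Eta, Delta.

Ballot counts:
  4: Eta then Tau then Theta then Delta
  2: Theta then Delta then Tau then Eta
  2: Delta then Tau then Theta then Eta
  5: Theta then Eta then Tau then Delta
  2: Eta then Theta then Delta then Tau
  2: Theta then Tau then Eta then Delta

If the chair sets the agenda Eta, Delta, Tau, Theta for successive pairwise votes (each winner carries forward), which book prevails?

Theta

Round 1: Eta vs Delta — 13–4, Eta advances.
Round 2: Eta vs Tau — 11–6, Eta advances.
Round 3: Eta vs Theta — 6–11, Theta advances.
The agenda winner is Theta.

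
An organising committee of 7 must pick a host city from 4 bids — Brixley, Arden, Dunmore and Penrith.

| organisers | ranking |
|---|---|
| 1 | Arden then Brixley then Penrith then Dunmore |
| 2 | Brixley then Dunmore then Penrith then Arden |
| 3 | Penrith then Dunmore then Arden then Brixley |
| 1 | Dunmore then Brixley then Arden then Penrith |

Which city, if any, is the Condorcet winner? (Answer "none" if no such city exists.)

none

Check each pair by majority over 7 ballots:
Brixley–Arden: Arden 4–3.
Brixley vs Dunmore: Dunmore, 4–3.
Brixley vs Penrith: Brixley wins 4–3.
Arden–Dunmore: Dunmore 6–1.
Arden vs Penrith: Penrith wins 5–2.
Dunmore vs Penrith: Penrith wins 4–3.
Each city drops at least one matchup (Brixley loses to Arden; Arden loses to Dunmore; Dunmore loses to Penrith; Penrith loses to Brixley); the cycle Brixley > Penrith > Arden > Brixley rules out a Condorcet winner.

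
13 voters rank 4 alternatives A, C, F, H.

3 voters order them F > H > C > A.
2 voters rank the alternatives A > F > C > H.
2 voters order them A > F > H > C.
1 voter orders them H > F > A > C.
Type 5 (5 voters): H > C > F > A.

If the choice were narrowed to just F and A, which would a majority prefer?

F

Ballots ranking F above A: 3 + 1 + 5 = 9.
Ballots ranking A above F: 13 − 9 = 4.
F wins the head-to-head 9–4.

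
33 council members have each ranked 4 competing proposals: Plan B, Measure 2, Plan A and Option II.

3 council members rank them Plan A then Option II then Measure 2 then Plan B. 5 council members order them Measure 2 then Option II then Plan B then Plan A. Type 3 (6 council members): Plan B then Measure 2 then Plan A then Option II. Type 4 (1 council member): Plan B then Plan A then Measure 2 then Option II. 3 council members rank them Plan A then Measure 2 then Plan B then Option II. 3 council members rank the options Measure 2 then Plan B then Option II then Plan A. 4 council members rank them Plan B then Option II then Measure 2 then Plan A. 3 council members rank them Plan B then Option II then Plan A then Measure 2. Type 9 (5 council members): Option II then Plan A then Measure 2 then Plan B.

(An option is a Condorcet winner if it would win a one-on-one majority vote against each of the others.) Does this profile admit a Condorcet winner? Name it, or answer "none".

Pairwise majorities:
Plan B vs Measure 2: Measure 2, 19–14.
Plan B vs Plan A: Plan B, 22–11.
Plan B vs Option II: Plan B, 20–13.
Measure 2 vs Plan A: Measure 2, 18–15.
Measure 2–Option II: Measure 2 18–15.
Plan A vs Option II: Option II, 20–13.
Only Measure 2 has no losses; Measure 2 is the Condorcet winner.

Measure 2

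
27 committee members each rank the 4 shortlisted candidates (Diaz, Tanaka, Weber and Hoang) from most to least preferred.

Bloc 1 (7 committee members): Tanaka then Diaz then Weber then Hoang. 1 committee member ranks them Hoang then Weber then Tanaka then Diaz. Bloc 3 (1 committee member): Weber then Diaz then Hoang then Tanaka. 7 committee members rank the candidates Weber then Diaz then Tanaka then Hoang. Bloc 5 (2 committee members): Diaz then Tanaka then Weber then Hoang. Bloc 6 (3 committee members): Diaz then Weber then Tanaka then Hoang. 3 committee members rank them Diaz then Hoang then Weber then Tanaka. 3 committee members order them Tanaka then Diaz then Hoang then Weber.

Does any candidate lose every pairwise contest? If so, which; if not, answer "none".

Hoang

Pairwise majorities:
Diaz vs Tanaka: 1+7+2+3+3 = 16 for Diaz, 11 for Tanaka — Diaz by 16–11.
Diaz vs Weber: Diaz, 18–9.
Diaz vs Hoang: 26 to 1, Diaz.
Tanaka vs Weber: Tanaka is ranked higher on 7+2+3 = 12 ballots, Weber on 15. Weber wins 15–12.
Tanaka vs Hoang: 22 to 5, Tanaka.
Weber vs Hoang: 20 to 7, Weber.
Only Hoang has no wins; Hoang is the Condorcet loser.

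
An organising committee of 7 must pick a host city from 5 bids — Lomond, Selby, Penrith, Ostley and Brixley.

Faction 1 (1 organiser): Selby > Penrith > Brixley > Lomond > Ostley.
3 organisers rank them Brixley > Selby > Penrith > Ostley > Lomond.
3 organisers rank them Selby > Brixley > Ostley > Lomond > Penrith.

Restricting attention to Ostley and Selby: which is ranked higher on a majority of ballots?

Selby

No ballot ranks Ostley above Selby: 0.
Ballots ranking Selby above Ostley: 7 − 0 = 7.
Selby wins the head-to-head 7–0.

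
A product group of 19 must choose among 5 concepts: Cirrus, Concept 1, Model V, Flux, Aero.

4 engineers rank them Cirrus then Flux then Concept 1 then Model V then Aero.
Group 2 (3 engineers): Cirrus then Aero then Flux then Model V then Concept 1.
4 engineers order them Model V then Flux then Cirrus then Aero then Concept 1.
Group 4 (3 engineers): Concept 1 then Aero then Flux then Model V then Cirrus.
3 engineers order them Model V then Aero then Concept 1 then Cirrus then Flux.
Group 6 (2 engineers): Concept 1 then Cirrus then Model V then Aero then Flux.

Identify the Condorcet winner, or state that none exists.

Check each pair by majority over 19 ballots:
Cirrus vs Concept 1: Cirrus, 11–8.
Cirrus vs Model V: Model V, 10–9.
Cirrus vs Flux: Cirrus, 12–7.
Cirrus vs Aero: Cirrus wins 13–6.
Concept 1 vs Model V: Concept 1 preferred on 4+3+2 = 9 ballots; Model V wins 10–9.
Concept 1 vs Flux: Flux, 11–8.
Concept 1 vs Aero: Aero wins 10–9.
Model V vs Flux: Model V is ranked higher on 4+3+2 = 9 ballots, Flux on 10. Flux wins 10–9.
Model V vs Aero: Model V preferred on 4+4+3+2 = 13 ballots; Model V wins 13–6.
Flux vs Aero: 4+4 = 8 for Flux, 11 for Aero — Aero by 11–8.
Each design drops at least one matchup (Cirrus loses to Model V; Concept 1 loses to Cirrus; Model V loses to Flux; Flux loses to Cirrus; Aero loses to Cirrus); the cycle Cirrus → Flux → Model V → Cirrus rules out a Condorcet winner.

none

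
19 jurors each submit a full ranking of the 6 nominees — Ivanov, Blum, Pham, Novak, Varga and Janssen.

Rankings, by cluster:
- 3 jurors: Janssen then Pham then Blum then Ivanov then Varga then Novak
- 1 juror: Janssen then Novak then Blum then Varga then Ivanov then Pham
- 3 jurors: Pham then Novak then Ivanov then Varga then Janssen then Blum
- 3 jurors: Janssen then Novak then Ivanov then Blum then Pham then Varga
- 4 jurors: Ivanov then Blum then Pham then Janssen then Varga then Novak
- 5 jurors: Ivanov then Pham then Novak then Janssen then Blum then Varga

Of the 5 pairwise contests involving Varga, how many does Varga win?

0

Varga against each rival (19 jurors):
Varga–Ivanov: Ivanov 18–1.
Varga vs Blum: Varga is ranked higher on 3 ballots, Blum on 16. Blum wins 16–3.
Varga vs Pham: 1 to 18, Pham.
Varga–Novak: Novak 12–7.
Varga vs Janssen: Janssen wins 16–3.
Varga beats no one; loses to Ivanov, Blum, Pham, Novak, Janssen — 0 pairwise wins.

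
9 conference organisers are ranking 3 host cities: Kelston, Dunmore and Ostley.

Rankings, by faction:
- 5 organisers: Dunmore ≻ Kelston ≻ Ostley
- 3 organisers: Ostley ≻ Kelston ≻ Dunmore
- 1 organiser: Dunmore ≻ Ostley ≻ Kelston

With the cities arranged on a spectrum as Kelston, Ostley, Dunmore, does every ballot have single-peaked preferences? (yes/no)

no

Axis positions: Kelston=1, Ostley=2, Dunmore=3.
Faction 1: ranking walks positions 3-1-2; Kelston is ranked above Ostley even though Ostley lies between Kelston and the peak Dunmore on the axis — preferences dip and rise again. Not single-peaked.
Faction 2 (peak Ostley at position 2): ranking walks positions 2-1-3, expanding outward from the peak — single-peaked.
Faction 3 (peak Dunmore at position 3): ranking walks positions 3-2-1, expanding outward from the peak — single-peaked.
Faction 1 violates single-peakedness, so the profile is not single-peaked on this axis.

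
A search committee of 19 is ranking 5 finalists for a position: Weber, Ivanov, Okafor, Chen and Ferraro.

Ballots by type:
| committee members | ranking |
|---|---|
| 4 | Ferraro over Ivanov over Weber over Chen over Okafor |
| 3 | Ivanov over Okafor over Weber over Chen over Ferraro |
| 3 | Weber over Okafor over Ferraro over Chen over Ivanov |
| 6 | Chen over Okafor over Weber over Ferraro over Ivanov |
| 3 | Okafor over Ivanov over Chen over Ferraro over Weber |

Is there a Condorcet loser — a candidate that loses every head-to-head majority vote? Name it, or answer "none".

Head-to-head results (19 committee members):
Weber vs Ivanov: Ivanov, 10–9.
Weber vs Okafor: 7 to 12, Okafor.
Weber vs Chen: Weber is ranked higher on 4+3+3 = 10 ballots, Chen on 9. Weber wins 10–9.
Weber vs Ferraro: Weber preferred on 3+3+6 = 12 ballots; Weber wins 12–7.
Ivanov vs Okafor: 4+3 = 7 for Ivanov, 12 for Okafor — Okafor by 12–7.
Ivanov vs Chen: 4+3+3 = 10 for Ivanov, 9 for Chen — Ivanov by 10–9.
Ivanov vs Ferraro: Ferraro, 13–6.
Okafor vs Chen: 3+3+3 = 9 for Okafor, 10 for Chen — Chen by 10–9.
Okafor vs Ferraro: Okafor preferred on 3+3+6+3 = 15 ballots; Okafor wins 15–4.
Chen vs Ferraro: Chen wins 12–7.
Each candidate has at least one pairwise win (Weber beats Chen; Ivanov beats Weber; Okafor beats Weber; Chen beats Okafor; Ferraro beats Ivanov) — no Condorcet loser.

none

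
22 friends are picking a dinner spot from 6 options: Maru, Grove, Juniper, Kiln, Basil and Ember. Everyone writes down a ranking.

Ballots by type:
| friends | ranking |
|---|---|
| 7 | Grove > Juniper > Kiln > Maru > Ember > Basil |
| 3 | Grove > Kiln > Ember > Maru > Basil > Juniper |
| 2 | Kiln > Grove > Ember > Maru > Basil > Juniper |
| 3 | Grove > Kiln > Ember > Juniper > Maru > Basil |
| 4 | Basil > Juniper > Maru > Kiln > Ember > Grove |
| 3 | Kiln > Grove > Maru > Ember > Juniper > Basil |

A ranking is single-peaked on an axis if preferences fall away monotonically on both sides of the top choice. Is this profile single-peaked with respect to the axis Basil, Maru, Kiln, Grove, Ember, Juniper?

no

Axis positions: Basil=1, Maru=2, Kiln=3, Grove=4, Ember=5, Juniper=6.
Type 1: ranking walks positions 4-6-3-2-5-1; Juniper is ranked above Ember even though Ember lies between Juniper and the peak Grove on the axis — preferences dip and rise again. Not single-peaked.
Type 2 (peak Grove at position 4): ranking walks positions 4-3-5-2-1-6, expanding outward from the peak — single-peaked.
Type 3 (peak Kiln at position 3): ranking walks positions 3-4-5-2-1-6, expanding outward from the peak — single-peaked.
Type 4 (peak Grove at position 4): ranking walks positions 4-3-5-6-2-1, expanding outward from the peak — single-peaked.
Type 5: ranking walks positions 1-6-2-3-5-4; Juniper is ranked above Maru even though Maru lies between Juniper and the peak Basil on the axis — preferences dip and rise again. Not single-peaked.
Type 6 (peak Kiln at position 3): ranking walks positions 3-4-2-5-6-1, expanding outward from the peak — single-peaked.
Type 1 violates single-peakedness, so the profile is not single-peaked on this axis.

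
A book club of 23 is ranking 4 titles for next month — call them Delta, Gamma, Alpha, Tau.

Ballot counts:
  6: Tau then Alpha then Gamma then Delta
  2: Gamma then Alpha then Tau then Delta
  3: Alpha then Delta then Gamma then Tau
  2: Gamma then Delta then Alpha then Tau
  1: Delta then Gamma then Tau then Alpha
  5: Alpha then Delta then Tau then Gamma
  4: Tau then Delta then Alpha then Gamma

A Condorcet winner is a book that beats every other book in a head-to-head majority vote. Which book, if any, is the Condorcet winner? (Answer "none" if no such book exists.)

Pairwise majorities:
Delta vs Gamma: 13 to 10, Delta.
Delta vs Alpha: 2+1+4 = 7 for Delta, 16 for Alpha — Alpha by 16–7.
Delta vs Tau: Delta is ranked higher on 3+2+1+5 = 11 ballots, Tau on 12. Tau wins 12–11.
Gamma vs Alpha: 5 to 18, Alpha.
Gamma vs Tau: Gamma preferred on 2+3+2+1 = 8 ballots; Tau wins 15–8.
Alpha vs Tau: Alpha is ranked higher on 2+3+2+5 = 12 ballots, Tau on 11. Alpha wins 12–11.
Alpha beats each of Delta, Gamma, Tau — Alpha is the Condorcet winner.

Alpha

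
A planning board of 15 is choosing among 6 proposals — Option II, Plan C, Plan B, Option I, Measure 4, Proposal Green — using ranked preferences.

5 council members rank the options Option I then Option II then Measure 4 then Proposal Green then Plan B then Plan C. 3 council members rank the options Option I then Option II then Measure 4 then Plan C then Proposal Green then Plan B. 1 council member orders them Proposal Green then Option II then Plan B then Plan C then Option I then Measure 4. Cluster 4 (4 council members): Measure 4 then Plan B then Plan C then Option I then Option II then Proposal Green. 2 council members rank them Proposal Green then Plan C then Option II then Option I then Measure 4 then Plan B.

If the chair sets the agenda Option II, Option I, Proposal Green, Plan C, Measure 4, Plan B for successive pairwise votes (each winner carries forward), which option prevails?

Option I

Round 1: Option II vs Option I — 3–12, Option I advances.
Round 2: Option I vs Proposal Green — 12–3, Option I advances.
Round 3: Option I vs Plan C — 8–7, Option I advances.
Round 4: Option I vs Measure 4 — 11–4, Option I advances.
Round 5: Option I vs Plan B — 10–5, Option I advances.
Option I survives the agenda.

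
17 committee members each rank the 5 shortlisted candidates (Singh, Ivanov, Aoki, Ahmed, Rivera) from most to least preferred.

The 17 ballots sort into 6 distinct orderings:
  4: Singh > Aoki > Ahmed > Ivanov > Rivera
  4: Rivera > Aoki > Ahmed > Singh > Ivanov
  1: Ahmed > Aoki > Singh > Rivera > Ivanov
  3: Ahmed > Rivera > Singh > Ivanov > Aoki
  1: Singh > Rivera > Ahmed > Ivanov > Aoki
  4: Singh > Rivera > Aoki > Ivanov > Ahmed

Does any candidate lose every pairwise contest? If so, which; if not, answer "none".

Ivanov

Head-to-head results (17 committee members):
Singh vs Ivanov: Singh, 17–0.
Singh–Aoki: Singh 12–5.
Singh vs Ahmed: 4+1+4 = 9 for Singh, 8 for Ahmed — Singh by 9–8.
Singh vs Rivera: Singh is ranked higher on 4+1+1+4 = 10 ballots, Rivera on 7. Singh wins 10–7.
Ivanov vs Aoki: 3+1 = 4 for Ivanov, 13 for Aoki — Aoki by 13–4.
Ivanov vs Ahmed: 4 for Ivanov, 13 for Ahmed — Ahmed by 13–4.
Ivanov vs Rivera: Rivera wins 13–4.
Aoki vs Ahmed: Aoki, 12–5.
Aoki vs Rivera: 4+1 = 5 for Aoki, 12 for Rivera — Rivera by 12–5.
Ahmed vs Rivera: Rivera wins 9–8.
Ivanov loses to every other candidate — it is the Condorcet loser.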